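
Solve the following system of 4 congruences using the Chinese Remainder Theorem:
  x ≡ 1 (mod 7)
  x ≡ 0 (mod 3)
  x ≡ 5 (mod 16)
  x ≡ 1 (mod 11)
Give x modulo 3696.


Product of moduli M = 7 · 3 · 16 · 11 = 3696.
Merge one congruence at a time:
  Start: x ≡ 1 (mod 7).
  Combine with x ≡ 0 (mod 3); new modulus lcm = 21.
    Write x = 1 + 7·t and substitute into x ≡ 0 (mod 3): 7·t ≡ 0 − 1 = -1 (mod 3).
    Reduce coefficients mod 3: 1·t ≡ 2 (mod 3).
    So t ≡ 2 (mod 3).
    Then x = 1 + 7·2 = 15, valid modulo lcm(7, 3) = 21: x ≡ 15 (mod 21).
  Combine with x ≡ 5 (mod 16); new modulus lcm = 336.
    Write x = 15 + 21·t and substitute into x ≡ 5 (mod 16): 21·t ≡ 5 − 15 = -10 (mod 16).
    Reduce coefficients mod 16: 5·t ≡ 6 (mod 16).
    The inverse of 5 mod 16 is 13 (since 5·13 = 65 = 4·16 + 1), so t ≡ 13·6 = 78 ≡ 14 (mod 16).
    Then x = 15 + 21·14 = 309, valid modulo lcm(21, 16) = 336: x ≡ 309 (mod 336).
  Combine with x ≡ 1 (mod 11); new modulus lcm = 3696.
    Write x = 309 + 336·t and substitute into x ≡ 1 (mod 11): 336·t ≡ 1 − 309 = -308 (mod 11).
    Reduce coefficients mod 11: 6·t ≡ 0 (mod 11).
    The inverse of 6 mod 11 is 2 (since 6·2 = 12 = 1·11 + 1), so t ≡ 2·0 = 0 ≡ 0 (mod 11).
    Then x = 309 + 336·0 = 309, valid modulo lcm(336, 11) = 3696: x ≡ 309 (mod 3696).
Verify against each original: 309 mod 7 = 1, 309 mod 3 = 0, 309 mod 16 = 5, 309 mod 11 = 1.

x ≡ 309 (mod 3696).


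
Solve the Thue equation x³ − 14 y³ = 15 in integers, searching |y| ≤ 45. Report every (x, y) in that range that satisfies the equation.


The equation is x³ - 14y³ = 15. For fixed y, x³ = 14·y³ + 15, so a solution requires the RHS to be a perfect cube.
Strategy: iterate y from -45 to 45, compute RHS = 14·y³ + 15, and check whether it is a (positive or negative) perfect cube.
Check small values of y:
  y = 0: RHS = 15 is not a perfect cube.
  y = 1: RHS = 29 is not a perfect cube.
  y = -1: RHS = 1 = (1)³ ⇒ x = 1 works.
  y = 2: RHS = 127 is not a perfect cube.
  y = -2: RHS = -97 is not a perfect cube.
  y = 3: RHS = 393 is not a perfect cube.
  y = -3: RHS = -363 is not a perfect cube.
Continuing the search up to |y| = 45 finds no further solutions beyond those listed.
Collected solutions: (1, -1).

Solutions (with |y| ≤ 45): (1, -1).


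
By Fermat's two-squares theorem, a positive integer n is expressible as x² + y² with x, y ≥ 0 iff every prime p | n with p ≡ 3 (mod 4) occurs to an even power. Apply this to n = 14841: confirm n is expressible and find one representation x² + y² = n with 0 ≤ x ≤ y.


Step 1: Factor n = 14841 = 3^2 · 17 · 97.
Step 2: Check the mod-4 condition on each prime factor: 3 ≡ 3 (mod 4), exponent 2 (must be even); 17 ≡ 1 (mod 4), exponent 1; 97 ≡ 1 (mod 4), exponent 1.
All primes ≡ 3 (mod 4) appear to even exponent (or don't appear), so by the two-squares theorem n IS expressible as a sum of two squares.
Step 3: Build a representation. Group n = k² · m with k = 3 and m = 17 · 97 = 1649 (a product of primes ≡ 1 (mod 4)); a representation of m scales to one of n via (k·x)² + (k·y)² = k²(x² + y²). Each prime p ≡ 1 (mod 4) is itself a sum of two squares; find a² by testing p − a² for a perfect square:
  17: 17 − 1² = 16 = 4² ⇒ 17 = 1² + 4².
  97: 97 − 1² = 96, 97 − 2² = 93, 97 − 3² = 88, 97 − 4² = 81 = 9² ⇒ 97 = 4² + 9².
  Combine using the Brahmagupta–Fibonacci identity (a² + b²)(c² + d²) = (ac − bd)² + (ad + bc)² = (ac + bd)² + (ad − bc)²:
  17 · 97 = 1649: from (1² + 4²)(4² + 9²), take (1·4 − 4·9, 1·9 + 4·4) = (4 − 36, 9 + 16) = (-32, 25); dropping signs (only squares matter) gives (32, 25); check 32² + 25² = 1024 + 625 = 1649 ✓.
  Scale by k = 3: (3·32, 3·25) = (96, 75).
Step 4: Order so x ≤ y and verify: 75² + 96² = 5625 + 9216 = 14841 = n. ✓

n = 14841 = 75² + 96² (one valid representation with x ≤ y).


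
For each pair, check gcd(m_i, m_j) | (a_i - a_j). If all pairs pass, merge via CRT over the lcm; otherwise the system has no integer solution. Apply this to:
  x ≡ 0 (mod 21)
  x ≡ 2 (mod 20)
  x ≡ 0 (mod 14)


Moduli 21, 20, 14 are not pairwise coprime, so CRT works modulo lcm(m_i) when all pairwise compatibility conditions hold.
Pairwise compatibility: gcd(m_i, m_j) must divide a_i - a_j for every pair.
Merge one congruence at a time:
  Start: x ≡ 0 (mod 21).
  Combine with x ≡ 2 (mod 20): gcd(21, 20) = 1; 2 - 0 = 2, which IS divisible by 1, so compatible.
    Write x = 0 + 21·t and substitute into x ≡ 2 (mod 20): 21·t ≡ 2 − 0 = 2 (mod 20).
    Reduce coefficients mod 20: 1·t ≡ 2 (mod 20).
    So t ≡ 2 (mod 20).
    Then x = 0 + 21·2 = 42, valid modulo lcm(21, 20) = 420: x ≡ 42 (mod 420).
  Combine with x ≡ 0 (mod 14): gcd(420, 14) = 14; 0 - 42 = -42, which IS divisible by 14, so compatible.
    Write x = 42 + 420·t and substitute into x ≡ 0 (mod 14): 420·t ≡ 0 − 42 = -42 (mod 14).
    Divide the congruence (and modulus) by g = 14: 30·t ≡ -3 (mod 1).
    Modulo 1 every t works; take t = 0.
    Then x = 42 + 420·0 = 42, valid modulo lcm(420, 14) = 420: x ≡ 42 (mod 420).
Verify: 42 mod 21 = 0, 42 mod 20 = 2, 42 mod 14 = 0.

x ≡ 42 (mod 420).


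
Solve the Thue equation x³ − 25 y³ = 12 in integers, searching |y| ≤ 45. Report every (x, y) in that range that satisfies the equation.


The equation is x³ - 25y³ = 12. For fixed y, x³ = 25·y³ + 12, so a solution requires the RHS to be a perfect cube.
Strategy: iterate y from -45 to 45, compute RHS = 25·y³ + 12, and check whether it is a (positive or negative) perfect cube.
Check small values of y:
  y = 0: RHS = 12 is not a perfect cube.
  y = 1: RHS = 37 is not a perfect cube.
  y = -1: RHS = -13 is not a perfect cube.
  y = 2: RHS = 212 is not a perfect cube.
  y = -2: RHS = -188 is not a perfect cube.
  y = 3: RHS = 687 is not a perfect cube.
  y = -3: RHS = -663 is not a perfect cube.
Continuing the search up to |y| = 45 finds no solutions either.
No (x, y) in the scanned range satisfies the equation.

No integer solutions with |y| ≤ 45.


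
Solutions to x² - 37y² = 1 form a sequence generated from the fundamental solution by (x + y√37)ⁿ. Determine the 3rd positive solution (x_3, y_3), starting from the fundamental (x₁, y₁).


Step 1: Find the fundamental solution (x₁, y₁) of x² - 37y² = 1.
  Expand √37 as a continued fraction. a₀ = ⌊√37⌋ = 6; iterate m_{k+1} = d_k·a_k − m_k, d_{k+1} = (37 − m_{k+1}²)/d_k, a_{k+1} = ⌊(a₀ + m_{k+1})/d_{k+1}⌋ (starting m₀ = 0, d₀ = 1), with convergents p_k = a_k·p_{k-1} + p_{k-2}, q_k = a_k·q_{k-1} + q_{k-2} (p₋₁ = 1, q₋₁ = 0):
  k = 0: a₀ = 6; p₀/q₀ = 6/1; p₀² − 37·q₀² = 36 − 37 = -1.
  k = 1: m = 6, d = 1, a = ⌊(6 + 6)/1⌋ = 12; p/q = (12·6 + 1)/(12·1 + 0) = 73/12; p² − 37·q² = 5329 − 5328 = 1.
  The first convergent with p² − 37·q² = 1 gives the fundamental solution (x₁, y₁) = (73, 12).
Step 2: Apply the recurrence (x_{n+1}, y_{n+1}) = (x₁x_n + 37y₁y_n, x₁y_n + y₁x_n) repeatedly.
  From (x_1, y_1) = (73, 12): x_2 = 73·73 + 37·12·12 = 10657; y_2 = 73·12 + 12·73 = 1752.
  From (x_2, y_2) = (10657, 1752): x_3 = 73·10657 + 37·12·1752 = 1555849; y_3 = 73·1752 + 12·10657 = 255780.
Step 3: Verify x_3² - 37·y_3² = 2420666110801 - 2420666110800 = 1 (should be 1). ✓

(x_1, y_1) = (73, 12); (x_3, y_3) = (1555849, 255780).


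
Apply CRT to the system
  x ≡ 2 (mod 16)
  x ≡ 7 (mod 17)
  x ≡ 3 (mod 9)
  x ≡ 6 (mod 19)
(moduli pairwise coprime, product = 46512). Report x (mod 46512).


Product of moduli M = 16 · 17 · 9 · 19 = 46512.
Merge one congruence at a time:
  Start: x ≡ 2 (mod 16).
  Combine with x ≡ 7 (mod 17); new modulus lcm = 272.
    Write x = 2 + 16·t and substitute into x ≡ 7 (mod 17): 16·t ≡ 7 − 2 = 5 (mod 17).
    The inverse of 16 mod 17 is 16 (since 16·16 = 256 = 15·17 + 1), so t ≡ 16·5 = 80 ≡ 12 (mod 17).
    Then x = 2 + 16·12 = 194, valid modulo lcm(16, 17) = 272: x ≡ 194 (mod 272).
  Combine with x ≡ 3 (mod 9); new modulus lcm = 2448.
    Write x = 194 + 272·t and substitute into x ≡ 3 (mod 9): 272·t ≡ 3 − 194 = -191 (mod 9).
    Reduce coefficients mod 9: 2·t ≡ 7 (mod 9).
    The inverse of 2 mod 9 is 5 (since 2·5 = 10 = 1·9 + 1), so t ≡ 5·7 = 35 ≡ 8 (mod 9).
    Then x = 194 + 272·8 = 2370, valid modulo lcm(272, 9) = 2448: x ≡ 2370 (mod 2448).
  Combine with x ≡ 6 (mod 19); new modulus lcm = 46512.
    Write x = 2370 + 2448·t and substitute into x ≡ 6 (mod 19): 2448·t ≡ 6 − 2370 = -2364 (mod 19).
    Reduce coefficients mod 19: 16·t ≡ 11 (mod 19).
    The inverse of 16 mod 19 is 6 (since 16·6 = 96 = 5·19 + 1), so t ≡ 6·11 = 66 ≡ 9 (mod 19).
    Then x = 2370 + 2448·9 = 24402, valid modulo lcm(2448, 19) = 46512: x ≡ 24402 (mod 46512).
Verify against each original: 24402 mod 16 = 2, 24402 mod 17 = 7, 24402 mod 9 = 3, 24402 mod 19 = 6.

x ≡ 24402 (mod 46512).


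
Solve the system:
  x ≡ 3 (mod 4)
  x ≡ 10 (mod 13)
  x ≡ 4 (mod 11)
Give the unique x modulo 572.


Moduli 4, 13, 11 are pairwise coprime; by CRT there is a unique solution modulo M = 4 · 13 · 11 = 572.
Solve pairwise, accumulating the modulus:
  Start with x ≡ 3 (mod 4).
  Combine with x ≡ 10 (mod 13): since gcd(4, 13) = 1, we get a unique residue mod 52.
    Write x = 3 + 4·t and substitute into x ≡ 10 (mod 13): 4·t ≡ 10 − 3 = 7 (mod 13).
    The inverse of 4 mod 13 is 10 (since 4·10 = 40 = 3·13 + 1), so t ≡ 10·7 = 70 ≡ 5 (mod 13).
    Then x = 3 + 4·5 = 23, valid modulo lcm(4, 13) = 52: x ≡ 23 (mod 52).
  Combine with x ≡ 4 (mod 11): since gcd(52, 11) = 1, we get a unique residue mod 572.
    Write x = 23 + 52·t and substitute into x ≡ 4 (mod 11): 52·t ≡ 4 − 23 = -19 (mod 11).
    Reduce coefficients mod 11: 8·t ≡ 3 (mod 11).
    The inverse of 8 mod 11 is 7 (since 8·7 = 56 = 5·11 + 1), so t ≡ 7·3 = 21 ≡ 10 (mod 11).
    Then x = 23 + 52·10 = 543, valid modulo lcm(52, 11) = 572: x ≡ 543 (mod 572).
Verify: 543 mod 4 = 3 ✓, 543 mod 13 = 10 ✓, 543 mod 11 = 4 ✓.

x ≡ 543 (mod 572).


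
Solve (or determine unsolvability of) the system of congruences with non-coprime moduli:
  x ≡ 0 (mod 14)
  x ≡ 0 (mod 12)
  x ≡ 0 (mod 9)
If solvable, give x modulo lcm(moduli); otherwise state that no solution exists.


Moduli 14, 12, 9 are not pairwise coprime, so CRT works modulo lcm(m_i) when all pairwise compatibility conditions hold.
Pairwise compatibility: gcd(m_i, m_j) must divide a_i - a_j for every pair.
Merge one congruence at a time:
  Start: x ≡ 0 (mod 14).
  Combine with x ≡ 0 (mod 12): gcd(14, 12) = 2; 0 - 0 = 0, which IS divisible by 2, so compatible.
    Write x = 0 + 14·t and substitute into x ≡ 0 (mod 12): 14·t ≡ 0 − 0 = 0 (mod 12).
    Divide the congruence (and modulus) by g = 2: 7·t ≡ 0 (mod 6).
    Reduce coefficients mod 6: 1·t ≡ 0 (mod 6).
    So t ≡ 0 (mod 6).
    Then x = 0 + 14·0 = 0, valid modulo lcm(14, 12) = 84: x ≡ 0 (mod 84).
  Combine with x ≡ 0 (mod 9): gcd(84, 9) = 3; 0 - 0 = 0, which IS divisible by 3, so compatible.
    Write x = 0 + 84·t and substitute into x ≡ 0 (mod 9): 84·t ≡ 0 − 0 = 0 (mod 9).
    Divide the congruence (and modulus) by g = 3: 28·t ≡ 0 (mod 3).
    Reduce coefficients mod 3: 1·t ≡ 0 (mod 3).
    So t ≡ 0 (mod 3).
    Then x = 0 + 84·0 = 0, valid modulo lcm(84, 9) = 252: x ≡ 0 (mod 252).
Verify: 0 mod 14 = 0, 0 mod 12 = 0, 0 mod 9 = 0.

x ≡ 0 (mod 252).


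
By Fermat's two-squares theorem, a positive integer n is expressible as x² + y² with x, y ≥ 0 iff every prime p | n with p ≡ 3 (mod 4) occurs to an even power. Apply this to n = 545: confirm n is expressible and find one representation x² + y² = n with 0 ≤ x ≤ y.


Step 1: Factor n = 545 = 5 · 109.
Step 2: Check the mod-4 condition on each prime factor: 5 ≡ 1 (mod 4), exponent 1; 109 ≡ 1 (mod 4), exponent 1.
All primes ≡ 3 (mod 4) appear to even exponent (or don't appear), so by the two-squares theorem n IS expressible as a sum of two squares.
Step 3: Build a representation. Here n = 5 · 109 is a product of primes ≡ 1 (mod 4). Each prime p ≡ 1 (mod 4) is itself a sum of two squares; find a² by testing p − a² for a perfect square:
  5: 5 − 1² = 4 = 2² ⇒ 5 = 1² + 2².
  109: 109 − 1² = 108, 109 − 2² = 105, 109 − 3² = 100 = 10² ⇒ 109 = 3² + 10².
  Combine using the Brahmagupta–Fibonacci identity (a² + b²)(c² + d²) = (ac − bd)² + (ad + bc)² = (ac + bd)² + (ad − bc)²:
  5 · 109 = 545: from (1² + 2²)(3² + 10²), take (1·3 − 2·10, 1·10 + 2·3) = (3 − 20, 10 + 6) = (-17, 16); dropping signs (only squares matter) gives (17, 16); check 17² + 16² = 289 + 256 = 545 ✓.
Step 4: Order so x ≤ y and verify: 16² + 17² = 256 + 289 = 545 = n. ✓

n = 545 = 16² + 17² (one valid representation with x ≤ y).


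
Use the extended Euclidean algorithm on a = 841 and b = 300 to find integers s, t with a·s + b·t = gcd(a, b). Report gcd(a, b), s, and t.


Euclidean algorithm on (841, 300) — divide until remainder is 0:
  841 = 2 · 300 + 241
  300 = 1 · 241 + 59
  241 = 4 · 59 + 5
  59 = 11 · 5 + 4
  5 = 1 · 4 + 1
  4 = 4 · 1 + 0
gcd(841, 300) = 1.
Track Bezout coefficients alongside the remainders: start with r₀ = 841 = a·1 + b·0 (s = 1, t = 0) and r₁ = 300 = a·0 + b·1 (s = 0, t = 1); each new remainder r_{k+1} = r_{k-1} − q_k·r_k inherits s_{k+1} = s_{k-1} − q_k·s_k, t_{k+1} = t_{k-1} − q_k·t_k, so r_k = a·s_k + b·t_k at every step:
  q = 2: r = 241, s = 1 − 2·0 = 1, t = 0 − 2·1 = -2  (check: 841·1 + 300·(-2) = 241)
  q = 1: r = 59, s = 0 − 1·1 = -1, t = 1 − 1·(-2) = 3  (check: 841·(-1) + 300·3 = 59)
  q = 4: r = 5, s = 1 − 4·(-1) = 5, t = -2 − 4·3 = -14  (check: 841·5 + 300·(-14) = 5)
  q = 11: r = 4, s = -1 − 11·5 = -56, t = 3 − 11·(-14) = 157  (check: 841·(-56) + 300·157 = 4)
  q = 1: r = 1, s = 5 − 1·(-56) = 61, t = -14 − 1·157 = -171  (check: 841·61 + 300·(-171) = 1)
The row with r = 1 (the gcd) gives the Bezout coefficients s = 61, t = -171.
Result: 841 · (61) + 300 · (-171) = 1.

gcd(841, 300) = 1; s = 61, t = -171 (check: 841·61 + 300·(-171) = 1).


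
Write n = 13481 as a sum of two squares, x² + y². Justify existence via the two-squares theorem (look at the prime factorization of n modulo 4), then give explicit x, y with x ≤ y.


Step 1: Factor n = 13481 = 13 · 17 · 61.
Step 2: Check the mod-4 condition on each prime factor: 13 ≡ 1 (mod 4), exponent 1; 17 ≡ 1 (mod 4), exponent 1; 61 ≡ 1 (mod 4), exponent 1.
All primes ≡ 3 (mod 4) appear to even exponent (or don't appear), so by the two-squares theorem n IS expressible as a sum of two squares.
Step 3: Build a representation. Here n = 13 · 17 · 61 is a product of primes ≡ 1 (mod 4). Each prime p ≡ 1 (mod 4) is itself a sum of two squares; find a² by testing p − a² for a perfect square:
  13: 13 − 1² = 12, 13 − 2² = 9 = 3² ⇒ 13 = 2² + 3².
  17: 17 − 1² = 16 = 4² ⇒ 17 = 1² + 4².
  61: 61 − 1² = 60, 61 − 2² = 57, 61 − 3² = 52, 61 − 4² = 45, 61 − 5² = 36 = 6² ⇒ 61 = 5² + 6².
  Combine using the Brahmagupta–Fibonacci identity (a² + b²)(c² + d²) = (ac − bd)² + (ad + bc)² = (ac + bd)² + (ad − bc)²:
  13 · 17 = 221: from (2² + 3²)(1² + 4²), take (2·1 − 3·4, 2·4 + 3·1) = (2 − 12, 8 + 3) = (-10, 11); dropping signs (only squares matter) gives (10, 11); check 10² + 11² = 100 + 121 = 221 ✓.
  221 · 61 = 13481: from (10² + 11²)(5² + 6²), take (10·5 − 11·6, 10·6 + 11·5) = (50 − 66, 60 + 55) = (-16, 115); dropping signs (only squares matter) gives (16, 115); check 16² + 115² = 256 + 13225 = 13481 ✓.
Step 4: Order so x ≤ y and verify: 16² + 115² = 256 + 13225 = 13481 = n. ✓

n = 13481 = 16² + 115² (one valid representation with x ≤ y).


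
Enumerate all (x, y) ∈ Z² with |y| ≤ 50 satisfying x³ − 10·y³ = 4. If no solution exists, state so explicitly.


The equation is x³ - 10y³ = 4. For fixed y, x³ = 10·y³ + 4, so a solution requires the RHS to be a perfect cube.
Strategy: iterate y from -50 to 50, compute RHS = 10·y³ + 4, and check whether it is a (positive or negative) perfect cube.
Check small values of y:
  y = 0: RHS = 4 is not a perfect cube.
  y = 1: RHS = 14 is not a perfect cube.
  y = -1: RHS = -6 is not a perfect cube.
  y = 2: RHS = 84 is not a perfect cube.
  y = -2: RHS = -76 is not a perfect cube.
  y = 3: RHS = 274 is not a perfect cube.
  y = -3: RHS = -266 is not a perfect cube.
Continuing the search up to |y| = 50 finds no solutions either.
No (x, y) in the scanned range satisfies the equation.

No integer solutions with |y| ≤ 50.


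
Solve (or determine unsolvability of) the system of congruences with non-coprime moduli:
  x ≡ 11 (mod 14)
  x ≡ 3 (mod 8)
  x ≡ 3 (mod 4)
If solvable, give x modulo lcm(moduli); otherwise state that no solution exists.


Moduli 14, 8, 4 are not pairwise coprime, so CRT works modulo lcm(m_i) when all pairwise compatibility conditions hold.
Pairwise compatibility: gcd(m_i, m_j) must divide a_i - a_j for every pair.
Merge one congruence at a time:
  Start: x ≡ 11 (mod 14).
  Combine with x ≡ 3 (mod 8): gcd(14, 8) = 2; 3 - 11 = -8, which IS divisible by 2, so compatible.
    Write x = 11 + 14·t and substitute into x ≡ 3 (mod 8): 14·t ≡ 3 − 11 = -8 (mod 8).
    Divide the congruence (and modulus) by g = 2: 7·t ≡ -4 (mod 4).
    Reduce coefficients mod 4: 3·t ≡ 0 (mod 4).
    The inverse of 3 mod 4 is 3 (since 3·3 = 9 = 2·4 + 1), so t ≡ 3·0 = 0 ≡ 0 (mod 4).
    Then x = 11 + 14·0 = 11, valid modulo lcm(14, 8) = 56: x ≡ 11 (mod 56).
  Combine with x ≡ 3 (mod 4): gcd(56, 4) = 4; 3 - 11 = -8, which IS divisible by 4, so compatible.
    Write x = 11 + 56·t and substitute into x ≡ 3 (mod 4): 56·t ≡ 3 − 11 = -8 (mod 4).
    Divide the congruence (and modulus) by g = 4: 14·t ≡ -2 (mod 1).
    Modulo 1 every t works; take t = 0.
    Then x = 11 + 56·0 = 11, valid modulo lcm(56, 4) = 56: x ≡ 11 (mod 56).
Verify: 11 mod 14 = 11, 11 mod 8 = 3, 11 mod 4 = 3.

x ≡ 11 (mod 56).


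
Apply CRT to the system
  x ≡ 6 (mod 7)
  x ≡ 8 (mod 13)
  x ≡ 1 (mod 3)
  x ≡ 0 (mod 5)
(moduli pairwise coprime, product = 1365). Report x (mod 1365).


Product of moduli M = 7 · 13 · 3 · 5 = 1365.
Merge one congruence at a time:
  Start: x ≡ 6 (mod 7).
  Combine with x ≡ 8 (mod 13); new modulus lcm = 91.
    Write x = 6 + 7·t and substitute into x ≡ 8 (mod 13): 7·t ≡ 8 − 6 = 2 (mod 13).
    The inverse of 7 mod 13 is 2 (since 7·2 = 14 = 1·13 + 1), so t ≡ 2·2 = 4 ≡ 4 (mod 13).
    Then x = 6 + 7·4 = 34, valid modulo lcm(7, 13) = 91: x ≡ 34 (mod 91).
  Combine with x ≡ 1 (mod 3); new modulus lcm = 273.
    Write x = 34 + 91·t and substitute into x ≡ 1 (mod 3): 91·t ≡ 1 − 34 = -33 (mod 3).
    Reduce coefficients mod 3: 1·t ≡ 0 (mod 3).
    So t ≡ 0 (mod 3).
    Then x = 34 + 91·0 = 34, valid modulo lcm(91, 3) = 273: x ≡ 34 (mod 273).
  Combine with x ≡ 0 (mod 5); new modulus lcm = 1365.
    Write x = 34 + 273·t and substitute into x ≡ 0 (mod 5): 273·t ≡ 0 − 34 = -34 (mod 5).
    Reduce coefficients mod 5: 3·t ≡ 1 (mod 5).
    The inverse of 3 mod 5 is 2 (since 3·2 = 6 = 1·5 + 1), so t ≡ 2·1 = 2 ≡ 2 (mod 5).
    Then x = 34 + 273·2 = 580, valid modulo lcm(273, 5) = 1365: x ≡ 580 (mod 1365).
Verify against each original: 580 mod 7 = 6, 580 mod 13 = 8, 580 mod 3 = 1, 580 mod 5 = 0.

x ≡ 580 (mod 1365).


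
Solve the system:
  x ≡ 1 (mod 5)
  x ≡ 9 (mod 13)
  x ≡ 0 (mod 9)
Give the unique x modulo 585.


Moduli 5, 13, 9 are pairwise coprime; by CRT there is a unique solution modulo M = 5 · 13 · 9 = 585.
Solve pairwise, accumulating the modulus:
  Start with x ≡ 1 (mod 5).
  Combine with x ≡ 9 (mod 13): since gcd(5, 13) = 1, we get a unique residue mod 65.
    Write x = 1 + 5·t and substitute into x ≡ 9 (mod 13): 5·t ≡ 9 − 1 = 8 (mod 13).
    The inverse of 5 mod 13 is 8 (since 5·8 = 40 = 3·13 + 1), so t ≡ 8·8 = 64 ≡ 12 (mod 13).
    Then x = 1 + 5·12 = 61, valid modulo lcm(5, 13) = 65: x ≡ 61 (mod 65).
  Combine with x ≡ 0 (mod 9): since gcd(65, 9) = 1, we get a unique residue mod 585.
    Write x = 61 + 65·t and substitute into x ≡ 0 (mod 9): 65·t ≡ 0 − 61 = -61 (mod 9).
    Reduce coefficients mod 9: 2·t ≡ 2 (mod 9).
    The inverse of 2 mod 9 is 5 (since 2·5 = 10 = 1·9 + 1), so t ≡ 5·2 = 10 ≡ 1 (mod 9).
    Then x = 61 + 65·1 = 126, valid modulo lcm(65, 9) = 585: x ≡ 126 (mod 585).
Verify: 126 mod 5 = 1 ✓, 126 mod 13 = 9 ✓, 126 mod 9 = 0 ✓.

x ≡ 126 (mod 585).


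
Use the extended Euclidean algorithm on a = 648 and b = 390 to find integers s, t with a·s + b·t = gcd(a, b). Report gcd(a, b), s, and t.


Euclidean algorithm on (648, 390) — divide until remainder is 0:
  648 = 1 · 390 + 258
  390 = 1 · 258 + 132
  258 = 1 · 132 + 126
  132 = 1 · 126 + 6
  126 = 21 · 6 + 0
gcd(648, 390) = 6.
Track Bezout coefficients alongside the remainders: start with r₀ = 648 = a·1 + b·0 (s = 1, t = 0) and r₁ = 390 = a·0 + b·1 (s = 0, t = 1); each new remainder r_{k+1} = r_{k-1} − q_k·r_k inherits s_{k+1} = s_{k-1} − q_k·s_k, t_{k+1} = t_{k-1} − q_k·t_k, so r_k = a·s_k + b·t_k at every step:
  q = 1: r = 258, s = 1 − 1·0 = 1, t = 0 − 1·1 = -1  (check: 648·1 + 390·(-1) = 258)
  q = 1: r = 132, s = 0 − 1·1 = -1, t = 1 − 1·(-1) = 2  (check: 648·(-1) + 390·2 = 132)
  q = 1: r = 126, s = 1 − 1·(-1) = 2, t = -1 − 1·2 = -3  (check: 648·2 + 390·(-3) = 126)
  q = 1: r = 6, s = -1 − 1·2 = -3, t = 2 − 1·(-3) = 5  (check: 648·(-3) + 390·5 = 6)
The row with r = 6 (the gcd) gives the Bezout coefficients s = -3, t = 5.
Result: 648 · (-3) + 390 · (5) = 6.

gcd(648, 390) = 6; s = -3, t = 5 (check: 648·(-3) + 390·5 = 6).


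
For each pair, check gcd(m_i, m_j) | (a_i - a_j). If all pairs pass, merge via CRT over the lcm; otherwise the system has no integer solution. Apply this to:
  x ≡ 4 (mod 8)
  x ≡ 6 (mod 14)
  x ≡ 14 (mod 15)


Moduli 8, 14, 15 are not pairwise coprime, so CRT works modulo lcm(m_i) when all pairwise compatibility conditions hold.
Pairwise compatibility: gcd(m_i, m_j) must divide a_i - a_j for every pair.
Merge one congruence at a time:
  Start: x ≡ 4 (mod 8).
  Combine with x ≡ 6 (mod 14): gcd(8, 14) = 2; 6 - 4 = 2, which IS divisible by 2, so compatible.
    Write x = 4 + 8·t and substitute into x ≡ 6 (mod 14): 8·t ≡ 6 − 4 = 2 (mod 14).
    Divide the congruence (and modulus) by g = 2: 4·t ≡ 1 (mod 7).
    The inverse of 4 mod 7 is 2 (since 4·2 = 8 = 1·7 + 1), so t ≡ 2·1 = 2 ≡ 2 (mod 7).
    Then x = 4 + 8·2 = 20, valid modulo lcm(8, 14) = 56: x ≡ 20 (mod 56).
  Combine with x ≡ 14 (mod 15): gcd(56, 15) = 1; 14 - 20 = -6, which IS divisible by 1, so compatible.
    Write x = 20 + 56·t and substitute into x ≡ 14 (mod 15): 56·t ≡ 14 − 20 = -6 (mod 15).
    Reduce coefficients mod 15: 11·t ≡ 9 (mod 15).
    The inverse of 11 mod 15 is 11 (since 11·11 = 121 = 8·15 + 1), so t ≡ 11·9 = 99 ≡ 9 (mod 15).
    Then x = 20 + 56·9 = 524, valid modulo lcm(56, 15) = 840: x ≡ 524 (mod 840).
Verify: 524 mod 8 = 4, 524 mod 14 = 6, 524 mod 15 = 14.

x ≡ 524 (mod 840).


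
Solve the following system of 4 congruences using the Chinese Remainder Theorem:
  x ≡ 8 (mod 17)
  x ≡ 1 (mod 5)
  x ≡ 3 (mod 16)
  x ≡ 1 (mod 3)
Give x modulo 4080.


Product of moduli M = 17 · 5 · 16 · 3 = 4080.
Merge one congruence at a time:
  Start: x ≡ 8 (mod 17).
  Combine with x ≡ 1 (mod 5); new modulus lcm = 85.
    Write x = 8 + 17·t and substitute into x ≡ 1 (mod 5): 17·t ≡ 1 − 8 = -7 (mod 5).
    Reduce coefficients mod 5: 2·t ≡ 3 (mod 5).
    The inverse of 2 mod 5 is 3 (since 2·3 = 6 = 1·5 + 1), so t ≡ 3·3 = 9 ≡ 4 (mod 5).
    Then x = 8 + 17·4 = 76, valid modulo lcm(17, 5) = 85: x ≡ 76 (mod 85).
  Combine with x ≡ 3 (mod 16); new modulus lcm = 1360.
    Write x = 76 + 85·t and substitute into x ≡ 3 (mod 16): 85·t ≡ 3 − 76 = -73 (mod 16).
    Reduce coefficients mod 16: 5·t ≡ 7 (mod 16).
    The inverse of 5 mod 16 is 13 (since 5·13 = 65 = 4·16 + 1), so t ≡ 13·7 = 91 ≡ 11 (mod 16).
    Then x = 76 + 85·11 = 1011, valid modulo lcm(85, 16) = 1360: x ≡ 1011 (mod 1360).
  Combine with x ≡ 1 (mod 3); new modulus lcm = 4080.
    Write x = 1011 + 1360·t and substitute into x ≡ 1 (mod 3): 1360·t ≡ 1 − 1011 = -1010 (mod 3).
    Reduce coefficients mod 3: 1·t ≡ 1 (mod 3).
    So t ≡ 1 (mod 3).
    Then x = 1011 + 1360·1 = 2371, valid modulo lcm(1360, 3) = 4080: x ≡ 2371 (mod 4080).
Verify against each original: 2371 mod 17 = 8, 2371 mod 5 = 1, 2371 mod 16 = 3, 2371 mod 3 = 1.

x ≡ 2371 (mod 4080).


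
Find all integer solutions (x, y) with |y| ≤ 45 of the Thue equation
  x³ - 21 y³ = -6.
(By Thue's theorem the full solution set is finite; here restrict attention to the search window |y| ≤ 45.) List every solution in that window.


The equation is x³ - 21y³ = -6. For fixed y, x³ = 21·y³ − 6, so a solution requires the RHS to be a perfect cube.
Strategy: iterate y from -45 to 45, compute RHS = 21·y³ − 6, and check whether it is a (positive or negative) perfect cube.
Check small values of y:
  y = 0: RHS = -6 is not a perfect cube.
  y = 1: RHS = 15 is not a perfect cube.
  y = -1: RHS = -27 = (-3)³ ⇒ x = -3 works.
  y = 2: RHS = 162 is not a perfect cube.
  y = -2: RHS = -174 is not a perfect cube.
  y = 3: RHS = 561 is not a perfect cube.
  y = -3: RHS = -573 is not a perfect cube.
Continuing the search up to |y| = 45 finds no further solutions beyond those listed.
Collected solutions: (-3, -1).

Solutions (with |y| ≤ 45): (-3, -1).


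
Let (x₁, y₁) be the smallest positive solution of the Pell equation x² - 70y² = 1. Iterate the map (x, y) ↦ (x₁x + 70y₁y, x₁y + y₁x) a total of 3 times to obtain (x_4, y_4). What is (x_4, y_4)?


Step 1: Find the fundamental solution (x₁, y₁) of x² - 70y² = 1.
  Expand √70 as a continued fraction. a₀ = ⌊√70⌋ = 8; iterate m_{k+1} = d_k·a_k − m_k, d_{k+1} = (70 − m_{k+1}²)/d_k, a_{k+1} = ⌊(a₀ + m_{k+1})/d_{k+1}⌋ (starting m₀ = 0, d₀ = 1), with convergents p_k = a_k·p_{k-1} + p_{k-2}, q_k = a_k·q_{k-1} + q_{k-2} (p₋₁ = 1, q₋₁ = 0):
  k = 0: a₀ = 8; p₀/q₀ = 8/1; p₀² − 70·q₀² = 64 − 70 = -6.
  k = 1: m = 8, d = 6, a = ⌊(8 + 8)/6⌋ = 2; p/q = (2·8 + 1)/(2·1 + 0) = 17/2; p² − 70·q² = 289 − 280 = 9.
  k = 2: m = 4, d = 9, a = ⌊(8 + 4)/9⌋ = 1; p/q = (1·17 + 8)/(1·2 + 1) = 25/3; p² − 70·q² = 625 − 630 = -5.
  k = 3: m = 5, d = 5, a = ⌊(8 + 5)/5⌋ = 2; p/q = (2·25 + 17)/(2·3 + 2) = 67/8; p² − 70·q² = 4489 − 4480 = 9.
  k = 4: m = 5, d = 9, a = ⌊(8 + 5)/9⌋ = 1; p/q = (1·67 + 25)/(1·8 + 3) = 92/11; p² − 70·q² = 8464 − 8470 = -6.
  k = 5: m = 4, d = 6, a = ⌊(8 + 4)/6⌋ = 2; p/q = (2·92 + 67)/(2·11 + 8) = 251/30; p² − 70·q² = 63001 − 63000 = 1.
  The first convergent with p² − 70·q² = 1 gives the fundamental solution (x₁, y₁) = (251, 30).
Step 2: Apply the recurrence (x_{n+1}, y_{n+1}) = (x₁x_n + 70y₁y_n, x₁y_n + y₁x_n) repeatedly.
  From (x_1, y_1) = (251, 30): x_2 = 251·251 + 70·30·30 = 126001; y_2 = 251·30 + 30·251 = 15060.
  From (x_2, y_2) = (126001, 15060): x_3 = 251·126001 + 70·30·15060 = 63252251; y_3 = 251·15060 + 30·126001 = 7560090.
  From (x_3, y_3) = (63252251, 7560090): x_4 = 251·63252251 + 70·30·7560090 = 31752504001; y_4 = 251·7560090 + 30·63252251 = 3795150120.
Step 3: Verify x_4² - 70·y_4² = 1008221510333521008001 - 1008221510333521008000 = 1 (should be 1). ✓

(x_1, y_1) = (251, 30); (x_4, y_4) = (31752504001, 3795150120).


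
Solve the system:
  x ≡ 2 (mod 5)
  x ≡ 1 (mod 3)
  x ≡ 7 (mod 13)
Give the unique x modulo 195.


Moduli 5, 3, 13 are pairwise coprime; by CRT there is a unique solution modulo M = 5 · 3 · 13 = 195.
Solve pairwise, accumulating the modulus:
  Start with x ≡ 2 (mod 5).
  Combine with x ≡ 1 (mod 3): since gcd(5, 3) = 1, we get a unique residue mod 15.
    Write x = 2 + 5·t and substitute into x ≡ 1 (mod 3): 5·t ≡ 1 − 2 = -1 (mod 3).
    Reduce coefficients mod 3: 2·t ≡ 2 (mod 3).
    The inverse of 2 mod 3 is 2 (since 2·2 = 4 = 1·3 + 1), so t ≡ 2·2 = 4 ≡ 1 (mod 3).
    Then x = 2 + 5·1 = 7, valid modulo lcm(5, 3) = 15: x ≡ 7 (mod 15).
  Combine with x ≡ 7 (mod 13): since gcd(15, 13) = 1, we get a unique residue mod 195.
    Write x = 7 + 15·t and substitute into x ≡ 7 (mod 13): 15·t ≡ 7 − 7 = 0 (mod 13).
    Reduce coefficients mod 13: 2·t ≡ 0 (mod 13).
    The inverse of 2 mod 13 is 7 (since 2·7 = 14 = 1·13 + 1), so t ≡ 7·0 = 0 ≡ 0 (mod 13).
    Then x = 7 + 15·0 = 7, valid modulo lcm(15, 13) = 195: x ≡ 7 (mod 195).
Verify: 7 mod 5 = 2 ✓, 7 mod 3 = 1 ✓, 7 mod 13 = 7 ✓.

x ≡ 7 (mod 195).


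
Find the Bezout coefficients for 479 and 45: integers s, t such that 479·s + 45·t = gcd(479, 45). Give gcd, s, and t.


Euclidean algorithm on (479, 45) — divide until remainder is 0:
  479 = 10 · 45 + 29
  45 = 1 · 29 + 16
  29 = 1 · 16 + 13
  16 = 1 · 13 + 3
  13 = 4 · 3 + 1
  3 = 3 · 1 + 0
gcd(479, 45) = 1.
Track Bezout coefficients alongside the remainders: start with r₀ = 479 = a·1 + b·0 (s = 1, t = 0) and r₁ = 45 = a·0 + b·1 (s = 0, t = 1); each new remainder r_{k+1} = r_{k-1} − q_k·r_k inherits s_{k+1} = s_{k-1} − q_k·s_k, t_{k+1} = t_{k-1} − q_k·t_k, so r_k = a·s_k + b·t_k at every step:
  q = 10: r = 29, s = 1 − 10·0 = 1, t = 0 − 10·1 = -10  (check: 479·1 + 45·(-10) = 29)
  q = 1: r = 16, s = 0 − 1·1 = -1, t = 1 − 1·(-10) = 11  (check: 479·(-1) + 45·11 = 16)
  q = 1: r = 13, s = 1 − 1·(-1) = 2, t = -10 − 1·11 = -21  (check: 479·2 + 45·(-21) = 13)
  q = 1: r = 3, s = -1 − 1·2 = -3, t = 11 − 1·(-21) = 32  (check: 479·(-3) + 45·32 = 3)
  q = 4: r = 1, s = 2 − 4·(-3) = 14, t = -21 − 4·32 = -149  (check: 479·14 + 45·(-149) = 1)
The row with r = 1 (the gcd) gives the Bezout coefficients s = 14, t = -149.
Result: 479 · (14) + 45 · (-149) = 1.

gcd(479, 45) = 1; s = 14, t = -149 (check: 479·14 + 45·(-149) = 1).


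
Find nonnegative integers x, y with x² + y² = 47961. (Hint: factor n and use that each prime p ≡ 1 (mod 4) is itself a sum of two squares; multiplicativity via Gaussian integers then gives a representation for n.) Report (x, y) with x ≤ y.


Step 1: Factor n = 47961 = 3^2 · 73^2.
Step 2: Check the mod-4 condition on each prime factor: 3 ≡ 3 (mod 4), exponent 2 (must be even); 73 ≡ 1 (mod 4), exponent 2.
All primes ≡ 3 (mod 4) appear to even exponent (or don't appear), so by the two-squares theorem n IS expressible as a sum of two squares.
Step 3: Build a representation. Group n = k² · m with k = 3 and m = 73 · 73 = 5329 (a product of primes ≡ 1 (mod 4)); a representation of m scales to one of n via (k·x)² + (k·y)² = k²(x² + y²). Each prime p ≡ 1 (mod 4) is itself a sum of two squares; find a² by testing p − a² for a perfect square:
  73: 73 − 1² = 72, 73 − 2² = 69, 73 − 3² = 64 = 8² ⇒ 73 = 3² + 8².
  Combine using the Brahmagupta–Fibonacci identity (a² + b²)(c² + d²) = (ac − bd)² + (ad + bc)² = (ac + bd)² + (ad − bc)²:
  73 · 73 = 5329: from (3² + 8²)(3² + 8²), take (3·3 − 8·8, 3·8 + 8·3) = (9 − 64, 24 + 24) = (-55, 48); dropping signs (only squares matter) gives (55, 48); check 55² + 48² = 3025 + 2304 = 5329 ✓.
  Scale by k = 3: (3·55, 3·48) = (165, 144).
Step 4: Order so x ≤ y and verify: 144² + 165² = 20736 + 27225 = 47961 = n. ✓

n = 47961 = 144² + 165² (one valid representation with x ≤ y).


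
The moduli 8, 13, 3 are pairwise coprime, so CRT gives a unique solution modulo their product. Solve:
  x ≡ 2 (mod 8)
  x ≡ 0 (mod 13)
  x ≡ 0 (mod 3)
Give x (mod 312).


Moduli 8, 13, 3 are pairwise coprime; by CRT there is a unique solution modulo M = 8 · 13 · 3 = 312.
Solve pairwise, accumulating the modulus:
  Start with x ≡ 2 (mod 8).
  Combine with x ≡ 0 (mod 13): since gcd(8, 13) = 1, we get a unique residue mod 104.
    Write x = 2 + 8·t and substitute into x ≡ 0 (mod 13): 8·t ≡ 0 − 2 = -2 (mod 13).
    Reduce coefficients mod 13: 8·t ≡ 11 (mod 13).
    The inverse of 8 mod 13 is 5 (since 8·5 = 40 = 3·13 + 1), so t ≡ 5·11 = 55 ≡ 3 (mod 13).
    Then x = 2 + 8·3 = 26, valid modulo lcm(8, 13) = 104: x ≡ 26 (mod 104).
  Combine with x ≡ 0 (mod 3): since gcd(104, 3) = 1, we get a unique residue mod 312.
    Write x = 26 + 104·t and substitute into x ≡ 0 (mod 3): 104·t ≡ 0 − 26 = -26 (mod 3).
    Reduce coefficients mod 3: 2·t ≡ 1 (mod 3).
    The inverse of 2 mod 3 is 2 (since 2·2 = 4 = 1·3 + 1), so t ≡ 2·1 = 2 ≡ 2 (mod 3).
    Then x = 26 + 104·2 = 234, valid modulo lcm(104, 3) = 312: x ≡ 234 (mod 312).
Verify: 234 mod 8 = 2 ✓, 234 mod 13 = 0 ✓, 234 mod 3 = 0 ✓.

x ≡ 234 (mod 312).


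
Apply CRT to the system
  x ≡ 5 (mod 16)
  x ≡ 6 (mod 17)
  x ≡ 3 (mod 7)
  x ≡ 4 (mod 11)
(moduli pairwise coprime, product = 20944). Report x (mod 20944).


Product of moduli M = 16 · 17 · 7 · 11 = 20944.
Merge one congruence at a time:
  Start: x ≡ 5 (mod 16).
  Combine with x ≡ 6 (mod 17); new modulus lcm = 272.
    Write x = 5 + 16·t and substitute into x ≡ 6 (mod 17): 16·t ≡ 6 − 5 = 1 (mod 17).
    The inverse of 16 mod 17 is 16 (since 16·16 = 256 = 15·17 + 1), so t ≡ 16·1 = 16 ≡ 16 (mod 17).
    Then x = 5 + 16·16 = 261, valid modulo lcm(16, 17) = 272: x ≡ 261 (mod 272).
  Combine with x ≡ 3 (mod 7); new modulus lcm = 1904.
    Write x = 261 + 272·t and substitute into x ≡ 3 (mod 7): 272·t ≡ 3 − 261 = -258 (mod 7).
    Reduce coefficients mod 7: 6·t ≡ 1 (mod 7).
    The inverse of 6 mod 7 is 6 (since 6·6 = 36 = 5·7 + 1), so t ≡ 6·1 = 6 ≡ 6 (mod 7).
    Then x = 261 + 272·6 = 1893, valid modulo lcm(272, 7) = 1904: x ≡ 1893 (mod 1904).
  Combine with x ≡ 4 (mod 11); new modulus lcm = 20944.
    Write x = 1893 + 1904·t and substitute into x ≡ 4 (mod 11): 1904·t ≡ 4 − 1893 = -1889 (mod 11).
    Reduce coefficients mod 11: 1·t ≡ 3 (mod 11).
    So t ≡ 3 (mod 11).
    Then x = 1893 + 1904·3 = 7605, valid modulo lcm(1904, 11) = 20944: x ≡ 7605 (mod 20944).
Verify against each original: 7605 mod 16 = 5, 7605 mod 17 = 6, 7605 mod 7 = 3, 7605 mod 11 = 4.

x ≡ 7605 (mod 20944).


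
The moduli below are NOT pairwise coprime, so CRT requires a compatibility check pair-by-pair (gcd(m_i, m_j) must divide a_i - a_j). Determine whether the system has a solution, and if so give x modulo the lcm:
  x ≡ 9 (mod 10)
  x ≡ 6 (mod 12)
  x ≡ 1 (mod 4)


Moduli 10, 12, 4 are not pairwise coprime, so CRT works modulo lcm(m_i) when all pairwise compatibility conditions hold.
Pairwise compatibility: gcd(m_i, m_j) must divide a_i - a_j for every pair.
Merge one congruence at a time:
  Start: x ≡ 9 (mod 10).
  Combine with x ≡ 6 (mod 12): gcd(10, 12) = 2, and 6 - 9 = -3 is NOT divisible by 2.
    ⇒ system is inconsistent (no integer solution).

No solution (the system is inconsistent).


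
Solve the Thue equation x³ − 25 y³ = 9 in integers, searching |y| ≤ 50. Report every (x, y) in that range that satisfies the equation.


The equation is x³ - 25y³ = 9. For fixed y, x³ = 25·y³ + 9, so a solution requires the RHS to be a perfect cube.
Strategy: iterate y from -50 to 50, compute RHS = 25·y³ + 9, and check whether it is a (positive or negative) perfect cube.
Check small values of y:
  y = 0: RHS = 9 is not a perfect cube.
  y = 1: RHS = 34 is not a perfect cube.
  y = -1: RHS = -16 is not a perfect cube.
  y = 2: RHS = 209 is not a perfect cube.
  y = -2: RHS = -191 is not a perfect cube.
  y = 3: RHS = 684 is not a perfect cube.
  y = -3: RHS = -666 is not a perfect cube.
Continuing the search up to |y| = 50 finds no solutions either.
No (x, y) in the scanned range satisfies the equation.

No integer solutions with |y| ≤ 50.


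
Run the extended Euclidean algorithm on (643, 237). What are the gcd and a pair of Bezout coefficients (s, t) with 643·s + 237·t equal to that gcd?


Euclidean algorithm on (643, 237) — divide until remainder is 0:
  643 = 2 · 237 + 169
  237 = 1 · 169 + 68
  169 = 2 · 68 + 33
  68 = 2 · 33 + 2
  33 = 16 · 2 + 1
  2 = 2 · 1 + 0
gcd(643, 237) = 1.
Track Bezout coefficients alongside the remainders: start with r₀ = 643 = a·1 + b·0 (s = 1, t = 0) and r₁ = 237 = a·0 + b·1 (s = 0, t = 1); each new remainder r_{k+1} = r_{k-1} − q_k·r_k inherits s_{k+1} = s_{k-1} − q_k·s_k, t_{k+1} = t_{k-1} − q_k·t_k, so r_k = a·s_k + b·t_k at every step:
  q = 2: r = 169, s = 1 − 2·0 = 1, t = 0 − 2·1 = -2  (check: 643·1 + 237·(-2) = 169)
  q = 1: r = 68, s = 0 − 1·1 = -1, t = 1 − 1·(-2) = 3  (check: 643·(-1) + 237·3 = 68)
  q = 2: r = 33, s = 1 − 2·(-1) = 3, t = -2 − 2·3 = -8  (check: 643·3 + 237·(-8) = 33)
  q = 2: r = 2, s = -1 − 2·3 = -7, t = 3 − 2·(-8) = 19  (check: 643·(-7) + 237·19 = 2)
  q = 16: r = 1, s = 3 − 16·(-7) = 115, t = -8 − 16·19 = -312  (check: 643·115 + 237·(-312) = 1)
The row with r = 1 (the gcd) gives the Bezout coefficients s = 115, t = -312.
Result: 643 · (115) + 237 · (-312) = 1.

gcd(643, 237) = 1; s = 115, t = -312 (check: 643·115 + 237·(-312) = 1).


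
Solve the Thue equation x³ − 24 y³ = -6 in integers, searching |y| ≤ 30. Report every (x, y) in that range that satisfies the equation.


The equation is x³ - 24y³ = -6. For fixed y, x³ = 24·y³ − 6, so a solution requires the RHS to be a perfect cube.
Strategy: iterate y from -30 to 30, compute RHS = 24·y³ − 6, and check whether it is a (positive or negative) perfect cube.
Check small values of y:
  y = 0: RHS = -6 is not a perfect cube.
  y = 1: RHS = 18 is not a perfect cube.
  y = -1: RHS = -30 is not a perfect cube.
  y = 2: RHS = 186 is not a perfect cube.
  y = -2: RHS = -198 is not a perfect cube.
  y = 3: RHS = 642 is not a perfect cube.
  y = -3: RHS = -654 is not a perfect cube.
Continuing the search up to |y| = 30 finds no solutions either.
No (x, y) in the scanned range satisfies the equation.

No integer solutions with |y| ≤ 30.


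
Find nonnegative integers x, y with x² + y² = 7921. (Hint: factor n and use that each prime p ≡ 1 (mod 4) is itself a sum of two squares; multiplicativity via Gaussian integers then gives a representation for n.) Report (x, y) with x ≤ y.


Step 1: Factor n = 7921 = 89^2.
Step 2: Check the mod-4 condition on each prime factor: 89 ≡ 1 (mod 4), exponent 2.
All primes ≡ 3 (mod 4) appear to even exponent (or don't appear), so by the two-squares theorem n IS expressible as a sum of two squares.
Step 3: Build a representation. Here n = 89 · 89 is a product of primes ≡ 1 (mod 4). Each prime p ≡ 1 (mod 4) is itself a sum of two squares; find a² by testing p − a² for a perfect square:
  89: 89 − 1² = 88, 89 − 2² = 85, 89 − 3² = 80, 89 − 4² = 73, 89 − 5² = 64 = 8² ⇒ 89 = 5² + 8².
  Combine using the Brahmagupta–Fibonacci identity (a² + b²)(c² + d²) = (ac − bd)² + (ad + bc)² = (ac + bd)² + (ad − bc)²:
  89 · 89 = 7921: from (5² + 8²)(5² + 8²), take (5·5 − 8·8, 5·8 + 8·5) = (25 − 64, 40 + 40) = (-39, 80); dropping signs (only squares matter) gives (39, 80); check 39² + 80² = 1521 + 6400 = 7921 ✓.
Step 4: Order so x ≤ y and verify: 39² + 80² = 1521 + 6400 = 7921 = n. ✓

n = 7921 = 39² + 80² (one valid representation with x ≤ y).


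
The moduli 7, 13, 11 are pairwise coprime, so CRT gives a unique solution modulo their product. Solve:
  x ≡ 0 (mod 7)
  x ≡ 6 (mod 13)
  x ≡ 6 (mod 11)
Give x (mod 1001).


Moduli 7, 13, 11 are pairwise coprime; by CRT there is a unique solution modulo M = 7 · 13 · 11 = 1001.
Solve pairwise, accumulating the modulus:
  Start with x ≡ 0 (mod 7).
  Combine with x ≡ 6 (mod 13): since gcd(7, 13) = 1, we get a unique residue mod 91.
    Write x = 0 + 7·t and substitute into x ≡ 6 (mod 13): 7·t ≡ 6 − 0 = 6 (mod 13).
    The inverse of 7 mod 13 is 2 (since 7·2 = 14 = 1·13 + 1), so t ≡ 2·6 = 12 ≡ 12 (mod 13).
    Then x = 0 + 7·12 = 84, valid modulo lcm(7, 13) = 91: x ≡ 84 (mod 91).
  Combine with x ≡ 6 (mod 11): since gcd(91, 11) = 1, we get a unique residue mod 1001.
    Write x = 84 + 91·t and substitute into x ≡ 6 (mod 11): 91·t ≡ 6 − 84 = -78 (mod 11).
    Reduce coefficients mod 11: 3·t ≡ 10 (mod 11).
    The inverse of 3 mod 11 is 4 (since 3·4 = 12 = 1·11 + 1), so t ≡ 4·10 = 40 ≡ 7 (mod 11).
    Then x = 84 + 91·7 = 721, valid modulo lcm(91, 11) = 1001: x ≡ 721 (mod 1001).
Verify: 721 mod 7 = 0 ✓, 721 mod 13 = 6 ✓, 721 mod 11 = 6 ✓.

x ≡ 721 (mod 1001).
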